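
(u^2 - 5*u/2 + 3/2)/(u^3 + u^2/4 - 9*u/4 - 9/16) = 8*(u - 1)/(8*u^2 + 14*u + 3)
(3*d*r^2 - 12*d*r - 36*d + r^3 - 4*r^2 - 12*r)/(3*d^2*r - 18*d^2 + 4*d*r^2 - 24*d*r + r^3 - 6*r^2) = (r + 2)/(d + r)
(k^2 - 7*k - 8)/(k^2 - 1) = (k - 8)/(k - 1)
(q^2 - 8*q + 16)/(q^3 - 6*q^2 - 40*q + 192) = (q - 4)/(q^2 - 2*q - 48)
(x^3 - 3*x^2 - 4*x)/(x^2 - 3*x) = (x^2 - 3*x - 4)/(x - 3)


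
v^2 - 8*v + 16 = (v - 4)^2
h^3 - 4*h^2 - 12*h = h*(h - 6)*(h + 2)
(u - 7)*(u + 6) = u^2 - u - 42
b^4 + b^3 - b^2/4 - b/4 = b*(b - 1/2)*(b + 1/2)*(b + 1)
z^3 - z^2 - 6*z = z*(z - 3)*(z + 2)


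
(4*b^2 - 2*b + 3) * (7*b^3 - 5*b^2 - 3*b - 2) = 28*b^5 - 34*b^4 + 19*b^3 - 17*b^2 - 5*b - 6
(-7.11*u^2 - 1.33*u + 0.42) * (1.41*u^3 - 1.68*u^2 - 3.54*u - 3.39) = -10.0251*u^5 + 10.0695*u^4 + 27.996*u^3 + 28.1055*u^2 + 3.0219*u - 1.4238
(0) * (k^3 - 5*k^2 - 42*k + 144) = 0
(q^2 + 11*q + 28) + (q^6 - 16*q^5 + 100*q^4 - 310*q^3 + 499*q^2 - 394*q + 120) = q^6 - 16*q^5 + 100*q^4 - 310*q^3 + 500*q^2 - 383*q + 148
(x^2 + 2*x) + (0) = x^2 + 2*x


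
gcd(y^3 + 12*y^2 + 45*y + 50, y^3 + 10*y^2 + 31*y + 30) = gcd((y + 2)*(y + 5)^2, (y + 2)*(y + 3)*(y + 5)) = y^2 + 7*y + 10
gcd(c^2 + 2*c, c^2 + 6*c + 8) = c + 2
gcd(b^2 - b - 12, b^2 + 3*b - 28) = b - 4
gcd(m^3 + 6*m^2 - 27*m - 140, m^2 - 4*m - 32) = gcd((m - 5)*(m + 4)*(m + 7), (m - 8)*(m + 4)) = m + 4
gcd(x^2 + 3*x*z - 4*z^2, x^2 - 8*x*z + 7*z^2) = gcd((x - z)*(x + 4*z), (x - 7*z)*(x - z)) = x - z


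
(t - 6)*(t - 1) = t^2 - 7*t + 6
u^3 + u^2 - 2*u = u*(u - 1)*(u + 2)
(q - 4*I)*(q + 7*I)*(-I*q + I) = -I*q^3 + 3*q^2 + I*q^2 - 3*q - 28*I*q + 28*I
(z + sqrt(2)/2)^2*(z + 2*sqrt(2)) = z^3 + 3*sqrt(2)*z^2 + 9*z/2 + sqrt(2)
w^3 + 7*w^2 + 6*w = w*(w + 1)*(w + 6)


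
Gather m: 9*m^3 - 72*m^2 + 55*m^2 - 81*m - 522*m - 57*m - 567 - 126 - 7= 9*m^3 - 17*m^2 - 660*m - 700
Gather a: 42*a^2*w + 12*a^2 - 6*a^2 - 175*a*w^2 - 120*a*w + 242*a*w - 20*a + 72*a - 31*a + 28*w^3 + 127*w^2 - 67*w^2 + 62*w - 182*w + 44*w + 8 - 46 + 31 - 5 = a^2*(42*w + 6) + a*(-175*w^2 + 122*w + 21) + 28*w^3 + 60*w^2 - 76*w - 12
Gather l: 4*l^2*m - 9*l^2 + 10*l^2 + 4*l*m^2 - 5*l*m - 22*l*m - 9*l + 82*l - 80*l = l^2*(4*m + 1) + l*(4*m^2 - 27*m - 7)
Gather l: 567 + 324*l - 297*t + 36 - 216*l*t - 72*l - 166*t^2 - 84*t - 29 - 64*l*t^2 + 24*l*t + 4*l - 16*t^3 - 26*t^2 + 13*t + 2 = l*(-64*t^2 - 192*t + 256) - 16*t^3 - 192*t^2 - 368*t + 576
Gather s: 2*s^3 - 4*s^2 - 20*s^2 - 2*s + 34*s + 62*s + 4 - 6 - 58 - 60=2*s^3 - 24*s^2 + 94*s - 120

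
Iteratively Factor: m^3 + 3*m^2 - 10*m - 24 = (m - 3)*(m^2 + 6*m + 8) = (m - 3)*(m + 2)*(m + 4)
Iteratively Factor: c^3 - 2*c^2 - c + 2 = (c + 1)*(c^2 - 3*c + 2) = (c - 2)*(c + 1)*(c - 1)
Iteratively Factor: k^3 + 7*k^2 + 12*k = (k + 3)*(k^2 + 4*k) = k*(k + 3)*(k + 4)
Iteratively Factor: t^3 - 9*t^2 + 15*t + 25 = (t - 5)*(t^2 - 4*t - 5) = (t - 5)*(t + 1)*(t - 5)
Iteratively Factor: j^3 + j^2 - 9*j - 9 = (j - 3)*(j^2 + 4*j + 3) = (j - 3)*(j + 3)*(j + 1)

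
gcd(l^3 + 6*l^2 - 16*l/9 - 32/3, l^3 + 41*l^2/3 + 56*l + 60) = l + 6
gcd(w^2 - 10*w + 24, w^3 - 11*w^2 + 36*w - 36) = w - 6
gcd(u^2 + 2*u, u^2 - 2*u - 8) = u + 2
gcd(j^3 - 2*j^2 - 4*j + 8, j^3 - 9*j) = 1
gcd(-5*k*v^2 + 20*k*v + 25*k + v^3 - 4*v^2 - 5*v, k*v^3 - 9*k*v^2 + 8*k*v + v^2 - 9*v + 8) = 1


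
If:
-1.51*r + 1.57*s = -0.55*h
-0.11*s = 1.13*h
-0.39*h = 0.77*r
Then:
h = 0.00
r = 0.00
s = 0.00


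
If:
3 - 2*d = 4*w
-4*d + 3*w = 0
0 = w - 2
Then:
No Solution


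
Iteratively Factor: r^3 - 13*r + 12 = (r - 1)*(r^2 + r - 12) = (r - 1)*(r + 4)*(r - 3)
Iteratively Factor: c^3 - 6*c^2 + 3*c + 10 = (c + 1)*(c^2 - 7*c + 10) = (c - 5)*(c + 1)*(c - 2)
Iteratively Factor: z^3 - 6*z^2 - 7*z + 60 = (z - 5)*(z^2 - z - 12) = (z - 5)*(z - 4)*(z + 3)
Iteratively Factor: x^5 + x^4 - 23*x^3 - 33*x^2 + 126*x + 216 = (x + 2)*(x^4 - x^3 - 21*x^2 + 9*x + 108) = (x + 2)*(x + 3)*(x^3 - 4*x^2 - 9*x + 36) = (x - 4)*(x + 2)*(x + 3)*(x^2 - 9) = (x - 4)*(x - 3)*(x + 2)*(x + 3)*(x + 3)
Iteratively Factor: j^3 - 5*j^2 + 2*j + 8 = (j - 4)*(j^2 - j - 2) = (j - 4)*(j + 1)*(j - 2)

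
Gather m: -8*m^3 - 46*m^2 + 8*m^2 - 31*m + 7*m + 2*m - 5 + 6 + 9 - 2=-8*m^3 - 38*m^2 - 22*m + 8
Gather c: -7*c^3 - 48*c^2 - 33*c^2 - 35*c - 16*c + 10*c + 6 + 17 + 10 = -7*c^3 - 81*c^2 - 41*c + 33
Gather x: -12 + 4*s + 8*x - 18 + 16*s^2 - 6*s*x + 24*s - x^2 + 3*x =16*s^2 + 28*s - x^2 + x*(11 - 6*s) - 30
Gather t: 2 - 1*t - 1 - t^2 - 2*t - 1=-t^2 - 3*t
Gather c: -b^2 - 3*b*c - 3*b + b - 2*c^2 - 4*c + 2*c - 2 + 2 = -b^2 - 2*b - 2*c^2 + c*(-3*b - 2)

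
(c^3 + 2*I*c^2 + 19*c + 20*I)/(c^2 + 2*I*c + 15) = (c^2 - 3*I*c + 4)/(c - 3*I)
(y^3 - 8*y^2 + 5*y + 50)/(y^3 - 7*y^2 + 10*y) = (y^2 - 3*y - 10)/(y*(y - 2))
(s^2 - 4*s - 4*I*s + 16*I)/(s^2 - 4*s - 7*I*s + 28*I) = (s - 4*I)/(s - 7*I)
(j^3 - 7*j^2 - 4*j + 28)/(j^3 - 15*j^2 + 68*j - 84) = (j + 2)/(j - 6)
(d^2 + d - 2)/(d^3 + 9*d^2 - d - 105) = (d^2 + d - 2)/(d^3 + 9*d^2 - d - 105)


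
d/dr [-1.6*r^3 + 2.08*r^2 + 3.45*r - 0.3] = -4.8*r^2 + 4.16*r + 3.45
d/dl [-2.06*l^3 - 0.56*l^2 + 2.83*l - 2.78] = -6.18*l^2 - 1.12*l + 2.83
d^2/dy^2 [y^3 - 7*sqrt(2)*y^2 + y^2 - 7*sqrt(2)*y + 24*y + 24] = 6*y - 14*sqrt(2) + 2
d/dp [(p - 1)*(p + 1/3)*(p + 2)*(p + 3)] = 4*p^3 + 13*p^2 + 14*p/3 - 17/3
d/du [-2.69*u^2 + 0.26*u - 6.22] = 0.26 - 5.38*u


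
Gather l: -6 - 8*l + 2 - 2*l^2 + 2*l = -2*l^2 - 6*l - 4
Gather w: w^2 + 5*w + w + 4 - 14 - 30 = w^2 + 6*w - 40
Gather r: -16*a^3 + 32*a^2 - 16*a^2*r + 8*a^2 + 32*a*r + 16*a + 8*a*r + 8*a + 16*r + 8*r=-16*a^3 + 40*a^2 + 24*a + r*(-16*a^2 + 40*a + 24)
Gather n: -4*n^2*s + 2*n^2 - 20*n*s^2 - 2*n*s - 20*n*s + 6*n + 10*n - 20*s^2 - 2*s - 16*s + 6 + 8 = n^2*(2 - 4*s) + n*(-20*s^2 - 22*s + 16) - 20*s^2 - 18*s + 14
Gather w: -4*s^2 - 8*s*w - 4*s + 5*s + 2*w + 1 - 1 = -4*s^2 + s + w*(2 - 8*s)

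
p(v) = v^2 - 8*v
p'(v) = 2*v - 8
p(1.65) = -10.48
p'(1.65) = -4.70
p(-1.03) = 9.30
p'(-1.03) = -10.06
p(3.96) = -16.00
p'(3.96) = -0.08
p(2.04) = -12.16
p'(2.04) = -3.92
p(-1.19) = 10.94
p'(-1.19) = -10.38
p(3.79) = -15.96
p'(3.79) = -0.42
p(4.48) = -15.77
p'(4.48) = 0.96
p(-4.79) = 61.26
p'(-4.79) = -17.58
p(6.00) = -12.00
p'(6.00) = 4.00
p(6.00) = -12.00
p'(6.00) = 4.00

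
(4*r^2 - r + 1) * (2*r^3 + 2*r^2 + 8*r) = 8*r^5 + 6*r^4 + 32*r^3 - 6*r^2 + 8*r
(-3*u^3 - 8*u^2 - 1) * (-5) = 15*u^3 + 40*u^2 + 5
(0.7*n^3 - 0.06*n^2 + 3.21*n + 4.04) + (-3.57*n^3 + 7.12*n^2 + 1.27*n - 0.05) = -2.87*n^3 + 7.06*n^2 + 4.48*n + 3.99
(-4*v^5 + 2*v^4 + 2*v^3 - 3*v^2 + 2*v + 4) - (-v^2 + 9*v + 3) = -4*v^5 + 2*v^4 + 2*v^3 - 2*v^2 - 7*v + 1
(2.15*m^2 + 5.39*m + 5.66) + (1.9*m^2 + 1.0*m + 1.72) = 4.05*m^2 + 6.39*m + 7.38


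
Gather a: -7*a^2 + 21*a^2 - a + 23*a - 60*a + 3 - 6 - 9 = 14*a^2 - 38*a - 12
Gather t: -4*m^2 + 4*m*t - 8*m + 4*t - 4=-4*m^2 - 8*m + t*(4*m + 4) - 4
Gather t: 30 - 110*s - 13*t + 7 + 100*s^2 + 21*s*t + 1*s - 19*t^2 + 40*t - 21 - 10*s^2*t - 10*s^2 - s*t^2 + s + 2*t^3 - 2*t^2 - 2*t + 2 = 90*s^2 - 108*s + 2*t^3 + t^2*(-s - 21) + t*(-10*s^2 + 21*s + 25) + 18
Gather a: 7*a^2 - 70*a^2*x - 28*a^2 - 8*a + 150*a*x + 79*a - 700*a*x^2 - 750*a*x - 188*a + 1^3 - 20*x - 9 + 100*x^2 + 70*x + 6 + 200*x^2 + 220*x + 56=a^2*(-70*x - 21) + a*(-700*x^2 - 600*x - 117) + 300*x^2 + 270*x + 54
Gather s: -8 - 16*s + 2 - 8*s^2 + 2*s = -8*s^2 - 14*s - 6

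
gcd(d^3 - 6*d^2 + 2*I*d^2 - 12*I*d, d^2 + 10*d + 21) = 1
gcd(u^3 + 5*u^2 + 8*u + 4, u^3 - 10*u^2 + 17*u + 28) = u + 1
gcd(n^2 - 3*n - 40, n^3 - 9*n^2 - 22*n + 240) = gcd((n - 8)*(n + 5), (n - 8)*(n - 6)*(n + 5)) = n^2 - 3*n - 40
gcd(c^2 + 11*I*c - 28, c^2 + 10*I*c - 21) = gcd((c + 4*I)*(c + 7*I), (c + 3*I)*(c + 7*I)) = c + 7*I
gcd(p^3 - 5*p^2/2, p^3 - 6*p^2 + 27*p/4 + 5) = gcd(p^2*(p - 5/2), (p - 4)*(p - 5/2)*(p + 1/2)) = p - 5/2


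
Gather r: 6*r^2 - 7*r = 6*r^2 - 7*r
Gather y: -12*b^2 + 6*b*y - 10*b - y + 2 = -12*b^2 - 10*b + y*(6*b - 1) + 2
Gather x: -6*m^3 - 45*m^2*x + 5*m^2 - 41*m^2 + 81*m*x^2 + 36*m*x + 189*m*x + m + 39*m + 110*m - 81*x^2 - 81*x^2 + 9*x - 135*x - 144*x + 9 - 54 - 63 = -6*m^3 - 36*m^2 + 150*m + x^2*(81*m - 162) + x*(-45*m^2 + 225*m - 270) - 108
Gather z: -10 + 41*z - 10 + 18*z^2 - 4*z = 18*z^2 + 37*z - 20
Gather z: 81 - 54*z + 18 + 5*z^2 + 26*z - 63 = 5*z^2 - 28*z + 36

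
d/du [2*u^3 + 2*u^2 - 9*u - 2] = 6*u^2 + 4*u - 9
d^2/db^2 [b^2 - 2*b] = 2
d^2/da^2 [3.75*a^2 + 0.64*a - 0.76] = 7.50000000000000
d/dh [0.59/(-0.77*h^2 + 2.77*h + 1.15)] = (0.9086*h - 1.6343)/(-0.77*h^2 + 2.77*h + 1.15)^2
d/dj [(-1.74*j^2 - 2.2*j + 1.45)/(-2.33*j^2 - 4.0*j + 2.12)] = (1.834*j^2 - 0.6206*j + 1.136)/(5.4289*j^4 + 18.64*j^3 + 6.1208*j^2 - 16.96*j + 4.4944)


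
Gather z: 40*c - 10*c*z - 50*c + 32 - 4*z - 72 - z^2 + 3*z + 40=-10*c - z^2 + z*(-10*c - 1)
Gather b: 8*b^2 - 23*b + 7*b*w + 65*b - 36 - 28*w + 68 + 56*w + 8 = 8*b^2 + b*(7*w + 42) + 28*w + 40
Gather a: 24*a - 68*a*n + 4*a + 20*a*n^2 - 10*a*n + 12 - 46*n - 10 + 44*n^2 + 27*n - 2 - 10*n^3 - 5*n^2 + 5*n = a*(20*n^2 - 78*n + 28) - 10*n^3 + 39*n^2 - 14*n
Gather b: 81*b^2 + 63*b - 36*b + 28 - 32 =81*b^2 + 27*b - 4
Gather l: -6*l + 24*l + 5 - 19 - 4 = 18*l - 18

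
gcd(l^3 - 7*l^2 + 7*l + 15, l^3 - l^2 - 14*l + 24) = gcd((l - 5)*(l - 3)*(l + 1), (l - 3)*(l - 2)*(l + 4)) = l - 3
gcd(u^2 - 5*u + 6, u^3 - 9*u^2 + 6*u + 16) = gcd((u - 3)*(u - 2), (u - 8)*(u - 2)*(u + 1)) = u - 2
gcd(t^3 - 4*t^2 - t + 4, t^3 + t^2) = t + 1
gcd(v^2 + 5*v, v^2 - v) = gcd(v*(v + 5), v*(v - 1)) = v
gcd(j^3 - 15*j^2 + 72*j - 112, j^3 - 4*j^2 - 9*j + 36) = j - 4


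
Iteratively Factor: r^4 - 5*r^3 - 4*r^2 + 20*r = (r - 2)*(r^3 - 3*r^2 - 10*r) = (r - 2)*(r + 2)*(r^2 - 5*r) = r*(r - 2)*(r + 2)*(r - 5)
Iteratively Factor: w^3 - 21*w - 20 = (w + 1)*(w^2 - w - 20) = (w + 1)*(w + 4)*(w - 5)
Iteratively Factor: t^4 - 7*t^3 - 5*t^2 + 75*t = (t - 5)*(t^3 - 2*t^2 - 15*t) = (t - 5)^2*(t^2 + 3*t) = t*(t - 5)^2*(t + 3)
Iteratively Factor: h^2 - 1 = (h + 1)*(h - 1)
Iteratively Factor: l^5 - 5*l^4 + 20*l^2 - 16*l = (l + 2)*(l^4 - 7*l^3 + 14*l^2 - 8*l) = (l - 1)*(l + 2)*(l^3 - 6*l^2 + 8*l) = (l - 4)*(l - 1)*(l + 2)*(l^2 - 2*l) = (l - 4)*(l - 2)*(l - 1)*(l + 2)*(l)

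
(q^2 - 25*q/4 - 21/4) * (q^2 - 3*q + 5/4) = q^4 - 37*q^3/4 + 59*q^2/4 + 127*q/16 - 105/16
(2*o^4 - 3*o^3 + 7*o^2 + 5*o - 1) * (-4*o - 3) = -8*o^5 + 6*o^4 - 19*o^3 - 41*o^2 - 11*o + 3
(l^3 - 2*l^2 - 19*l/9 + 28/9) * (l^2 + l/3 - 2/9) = l^5 - 5*l^4/3 - 3*l^3 + 77*l^2/27 + 122*l/81 - 56/81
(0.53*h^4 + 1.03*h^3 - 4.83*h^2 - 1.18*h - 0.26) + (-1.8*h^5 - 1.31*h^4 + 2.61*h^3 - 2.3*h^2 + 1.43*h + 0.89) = -1.8*h^5 - 0.78*h^4 + 3.64*h^3 - 7.13*h^2 + 0.25*h + 0.63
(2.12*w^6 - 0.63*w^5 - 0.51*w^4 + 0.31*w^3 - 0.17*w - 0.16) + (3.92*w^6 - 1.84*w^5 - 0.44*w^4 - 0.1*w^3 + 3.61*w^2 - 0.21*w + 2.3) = 6.04*w^6 - 2.47*w^5 - 0.95*w^4 + 0.21*w^3 + 3.61*w^2 - 0.38*w + 2.14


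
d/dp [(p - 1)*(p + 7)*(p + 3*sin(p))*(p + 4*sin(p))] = (p - 1)*(p + 7)*(p + 3*sin(p))*(4*cos(p) + 1) + (p - 1)*(p + 7)*(p + 4*sin(p))*(3*cos(p) + 1) + (p - 1)*(p + 3*sin(p))*(p + 4*sin(p)) + (p + 7)*(p + 3*sin(p))*(p + 4*sin(p))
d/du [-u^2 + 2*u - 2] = 2 - 2*u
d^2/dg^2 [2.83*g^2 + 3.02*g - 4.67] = 5.66000000000000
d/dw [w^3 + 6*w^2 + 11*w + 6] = 3*w^2 + 12*w + 11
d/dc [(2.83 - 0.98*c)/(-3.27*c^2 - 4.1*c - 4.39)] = (-3.2046*c^2 + 18.5082*c + 15.9052)/(10.6929*c^4 + 26.814*c^3 + 45.5206*c^2 + 35.998*c + 19.2721)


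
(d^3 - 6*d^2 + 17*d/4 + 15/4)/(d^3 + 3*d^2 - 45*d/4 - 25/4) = (2*d^2 - 13*d + 15)/(2*d^2 + 5*d - 25)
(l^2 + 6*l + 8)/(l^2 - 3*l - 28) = (l + 2)/(l - 7)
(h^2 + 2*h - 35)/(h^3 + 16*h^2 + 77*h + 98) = (h - 5)/(h^2 + 9*h + 14)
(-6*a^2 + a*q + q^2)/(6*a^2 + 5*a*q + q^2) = (-2*a + q)/(2*a + q)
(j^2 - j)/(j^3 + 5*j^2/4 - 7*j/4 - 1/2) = 4*j/(4*j^2 + 9*j + 2)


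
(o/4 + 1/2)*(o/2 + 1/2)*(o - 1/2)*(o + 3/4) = o^4/8 + 13*o^3/32 + 19*o^2/64 - 5*o/64 - 3/32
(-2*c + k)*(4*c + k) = -8*c^2 + 2*c*k + k^2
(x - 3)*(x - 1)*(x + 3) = x^3 - x^2 - 9*x + 9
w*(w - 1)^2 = w^3 - 2*w^2 + w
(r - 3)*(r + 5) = r^2 + 2*r - 15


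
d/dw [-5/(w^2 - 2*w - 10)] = 10*(w - 1)/(-w^2 + 2*w + 10)^2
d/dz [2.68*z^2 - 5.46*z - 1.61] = 5.36*z - 5.46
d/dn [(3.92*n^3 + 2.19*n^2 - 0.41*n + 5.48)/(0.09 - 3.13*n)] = (-24.5392*n^3 - 5.7963*n^2 + 0.3942*n + 17.1155)/(9.7969*n^2 - 0.5634*n + 0.0081)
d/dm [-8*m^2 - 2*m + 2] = -16*m - 2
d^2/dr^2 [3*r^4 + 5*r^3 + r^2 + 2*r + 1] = 36*r^2 + 30*r + 2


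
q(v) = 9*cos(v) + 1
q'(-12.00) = -4.83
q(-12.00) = 8.59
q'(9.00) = -3.71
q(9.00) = -7.20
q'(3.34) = 1.77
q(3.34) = -7.82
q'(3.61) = 4.06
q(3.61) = -7.03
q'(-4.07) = -7.21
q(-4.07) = -4.39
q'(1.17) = -8.29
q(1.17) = 4.51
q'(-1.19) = 8.36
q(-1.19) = 4.34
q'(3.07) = -0.64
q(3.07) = -7.98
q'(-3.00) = 1.27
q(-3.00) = -7.91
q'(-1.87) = 8.60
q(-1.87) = -1.65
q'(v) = -9*sin(v)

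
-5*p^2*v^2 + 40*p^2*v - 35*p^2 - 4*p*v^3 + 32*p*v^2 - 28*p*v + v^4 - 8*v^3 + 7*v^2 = (-5*p + v)*(p + v)*(v - 7)*(v - 1)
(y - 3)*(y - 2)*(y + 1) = y^3 - 4*y^2 + y + 6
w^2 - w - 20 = (w - 5)*(w + 4)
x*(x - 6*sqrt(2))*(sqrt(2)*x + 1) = sqrt(2)*x^3 - 11*x^2 - 6*sqrt(2)*x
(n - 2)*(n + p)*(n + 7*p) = n^3 + 8*n^2*p - 2*n^2 + 7*n*p^2 - 16*n*p - 14*p^2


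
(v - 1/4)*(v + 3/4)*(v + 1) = v^3 + 3*v^2/2 + 5*v/16 - 3/16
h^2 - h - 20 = (h - 5)*(h + 4)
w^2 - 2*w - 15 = (w - 5)*(w + 3)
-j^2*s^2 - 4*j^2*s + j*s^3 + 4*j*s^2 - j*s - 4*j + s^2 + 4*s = (-j + s)*(s + 4)*(j*s + 1)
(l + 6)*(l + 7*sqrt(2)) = l^2 + 6*l + 7*sqrt(2)*l + 42*sqrt(2)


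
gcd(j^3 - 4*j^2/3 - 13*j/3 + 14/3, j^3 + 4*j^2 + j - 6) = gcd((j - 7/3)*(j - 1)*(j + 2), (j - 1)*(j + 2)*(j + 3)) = j^2 + j - 2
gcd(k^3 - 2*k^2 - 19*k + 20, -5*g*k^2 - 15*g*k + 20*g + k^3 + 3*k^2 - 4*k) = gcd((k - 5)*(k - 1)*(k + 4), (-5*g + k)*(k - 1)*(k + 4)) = k^2 + 3*k - 4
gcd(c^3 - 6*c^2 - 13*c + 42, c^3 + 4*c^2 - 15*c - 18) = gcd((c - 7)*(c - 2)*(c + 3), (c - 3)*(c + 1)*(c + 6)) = 1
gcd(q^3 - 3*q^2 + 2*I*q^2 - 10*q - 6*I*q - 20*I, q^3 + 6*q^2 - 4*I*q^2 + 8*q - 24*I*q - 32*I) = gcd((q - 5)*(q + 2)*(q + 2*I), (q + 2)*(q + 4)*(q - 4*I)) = q + 2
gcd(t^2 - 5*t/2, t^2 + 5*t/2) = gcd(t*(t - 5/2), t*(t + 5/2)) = t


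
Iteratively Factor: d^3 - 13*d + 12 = (d - 3)*(d^2 + 3*d - 4) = (d - 3)*(d + 4)*(d - 1)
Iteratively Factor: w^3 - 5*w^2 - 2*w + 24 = (w + 2)*(w^2 - 7*w + 12) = (w - 3)*(w + 2)*(w - 4)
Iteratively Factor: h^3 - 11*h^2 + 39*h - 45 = (h - 3)*(h^2 - 8*h + 15) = (h - 5)*(h - 3)*(h - 3)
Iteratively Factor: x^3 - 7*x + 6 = (x - 1)*(x^2 + x - 6) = (x - 1)*(x + 3)*(x - 2)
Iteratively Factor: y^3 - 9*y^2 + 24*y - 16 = (y - 4)*(y^2 - 5*y + 4) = (y - 4)^2*(y - 1)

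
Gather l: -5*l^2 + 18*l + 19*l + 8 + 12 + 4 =-5*l^2 + 37*l + 24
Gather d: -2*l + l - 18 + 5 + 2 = -l - 11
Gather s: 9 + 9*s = 9*s + 9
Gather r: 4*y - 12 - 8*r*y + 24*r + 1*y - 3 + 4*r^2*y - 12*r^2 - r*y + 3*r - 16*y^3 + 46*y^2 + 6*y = r^2*(4*y - 12) + r*(27 - 9*y) - 16*y^3 + 46*y^2 + 11*y - 15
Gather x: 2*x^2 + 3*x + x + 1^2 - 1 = 2*x^2 + 4*x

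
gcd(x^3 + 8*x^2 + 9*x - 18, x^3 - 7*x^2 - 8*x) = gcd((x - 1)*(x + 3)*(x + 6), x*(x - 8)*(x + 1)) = 1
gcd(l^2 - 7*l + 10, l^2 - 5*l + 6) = l - 2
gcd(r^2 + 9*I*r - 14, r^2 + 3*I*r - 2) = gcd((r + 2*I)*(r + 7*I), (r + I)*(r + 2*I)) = r + 2*I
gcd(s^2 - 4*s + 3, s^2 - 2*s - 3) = s - 3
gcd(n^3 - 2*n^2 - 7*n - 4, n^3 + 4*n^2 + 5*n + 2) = n^2 + 2*n + 1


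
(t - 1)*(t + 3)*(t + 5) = t^3 + 7*t^2 + 7*t - 15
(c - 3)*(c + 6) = c^2 + 3*c - 18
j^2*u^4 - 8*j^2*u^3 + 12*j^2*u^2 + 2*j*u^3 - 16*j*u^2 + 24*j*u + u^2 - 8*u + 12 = (u - 6)*(u - 2)*(j*u + 1)^2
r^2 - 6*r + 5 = (r - 5)*(r - 1)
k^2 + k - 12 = (k - 3)*(k + 4)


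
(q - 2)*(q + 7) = q^2 + 5*q - 14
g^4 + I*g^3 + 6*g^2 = g^2*(g - 2*I)*(g + 3*I)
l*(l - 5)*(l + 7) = l^3 + 2*l^2 - 35*l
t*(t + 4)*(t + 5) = t^3 + 9*t^2 + 20*t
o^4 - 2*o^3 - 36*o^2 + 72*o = o*(o - 6)*(o - 2)*(o + 6)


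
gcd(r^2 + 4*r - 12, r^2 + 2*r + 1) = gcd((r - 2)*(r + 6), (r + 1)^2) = 1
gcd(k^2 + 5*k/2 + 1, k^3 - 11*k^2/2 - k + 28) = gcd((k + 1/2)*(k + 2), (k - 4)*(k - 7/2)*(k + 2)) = k + 2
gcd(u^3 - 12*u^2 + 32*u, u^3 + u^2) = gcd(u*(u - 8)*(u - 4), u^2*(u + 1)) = u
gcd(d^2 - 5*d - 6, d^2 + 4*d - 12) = 1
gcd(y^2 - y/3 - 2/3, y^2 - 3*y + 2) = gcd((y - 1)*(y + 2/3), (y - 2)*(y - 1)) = y - 1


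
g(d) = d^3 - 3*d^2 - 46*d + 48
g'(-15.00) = 719.00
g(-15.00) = -3312.00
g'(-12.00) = 458.00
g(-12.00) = -1560.00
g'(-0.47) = -42.52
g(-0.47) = 68.85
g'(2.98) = -37.24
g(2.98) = -89.26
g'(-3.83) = 20.99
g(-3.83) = 123.99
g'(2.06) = -45.63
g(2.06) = -50.75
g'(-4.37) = 37.51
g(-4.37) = 108.28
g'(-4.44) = 39.78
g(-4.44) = 105.57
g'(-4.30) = 35.27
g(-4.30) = 110.82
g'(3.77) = -25.98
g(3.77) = -114.48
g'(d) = 3*d^2 - 6*d - 46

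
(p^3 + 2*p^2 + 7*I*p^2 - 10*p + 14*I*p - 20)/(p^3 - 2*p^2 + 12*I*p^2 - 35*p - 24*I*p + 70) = (p^2 + 2*p*(1 + I) + 4*I)/(p^2 + p*(-2 + 7*I) - 14*I)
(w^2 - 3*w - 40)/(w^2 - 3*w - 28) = (-w^2 + 3*w + 40)/(-w^2 + 3*w + 28)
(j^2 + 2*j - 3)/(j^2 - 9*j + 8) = (j + 3)/(j - 8)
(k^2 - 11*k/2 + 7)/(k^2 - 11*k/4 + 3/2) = 2*(2*k - 7)/(4*k - 3)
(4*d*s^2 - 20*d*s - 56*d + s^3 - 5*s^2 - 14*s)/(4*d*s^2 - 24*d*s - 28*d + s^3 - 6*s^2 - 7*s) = (s + 2)/(s + 1)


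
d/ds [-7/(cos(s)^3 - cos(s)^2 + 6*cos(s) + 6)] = 7*(-3*cos(s)^2 + 2*cos(s) - 6)*sin(s)/(cos(s)^3 - cos(s)^2 + 6*cos(s) + 6)^2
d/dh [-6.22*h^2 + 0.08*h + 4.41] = 0.08 - 12.44*h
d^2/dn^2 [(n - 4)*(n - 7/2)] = 2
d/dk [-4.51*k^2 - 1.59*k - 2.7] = -9.02*k - 1.59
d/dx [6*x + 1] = 6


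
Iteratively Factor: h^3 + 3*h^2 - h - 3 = (h + 1)*(h^2 + 2*h - 3) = (h - 1)*(h + 1)*(h + 3)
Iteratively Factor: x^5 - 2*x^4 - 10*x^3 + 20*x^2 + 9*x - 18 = (x - 3)*(x^4 + x^3 - 7*x^2 - x + 6) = (x - 3)*(x - 2)*(x^3 + 3*x^2 - x - 3) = (x - 3)*(x - 2)*(x - 1)*(x^2 + 4*x + 3) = (x - 3)*(x - 2)*(x - 1)*(x + 3)*(x + 1)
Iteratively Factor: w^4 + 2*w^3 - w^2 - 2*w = (w + 2)*(w^3 - w) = (w + 1)*(w + 2)*(w^2 - w) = (w - 1)*(w + 1)*(w + 2)*(w)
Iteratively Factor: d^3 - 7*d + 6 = (d + 3)*(d^2 - 3*d + 2) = (d - 2)*(d + 3)*(d - 1)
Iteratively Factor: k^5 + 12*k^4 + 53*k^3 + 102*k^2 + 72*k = (k)*(k^4 + 12*k^3 + 53*k^2 + 102*k + 72) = k*(k + 3)*(k^3 + 9*k^2 + 26*k + 24) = k*(k + 2)*(k + 3)*(k^2 + 7*k + 12) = k*(k + 2)*(k + 3)*(k + 4)*(k + 3)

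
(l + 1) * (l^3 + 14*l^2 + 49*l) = l^4 + 15*l^3 + 63*l^2 + 49*l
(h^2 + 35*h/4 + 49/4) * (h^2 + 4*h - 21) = h^4 + 51*h^3/4 + 105*h^2/4 - 539*h/4 - 1029/4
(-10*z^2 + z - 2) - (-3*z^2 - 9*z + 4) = -7*z^2 + 10*z - 6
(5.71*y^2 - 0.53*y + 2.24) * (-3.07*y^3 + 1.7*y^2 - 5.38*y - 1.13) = -17.5297*y^5 + 11.3341*y^4 - 38.4976*y^3 + 0.207100000000001*y^2 - 11.4523*y - 2.5312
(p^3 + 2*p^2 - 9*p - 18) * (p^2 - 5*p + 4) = p^5 - 3*p^4 - 15*p^3 + 35*p^2 + 54*p - 72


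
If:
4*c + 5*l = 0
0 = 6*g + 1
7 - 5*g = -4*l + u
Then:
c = 235/96 - 5*u/16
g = -1/6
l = u/4 - 47/24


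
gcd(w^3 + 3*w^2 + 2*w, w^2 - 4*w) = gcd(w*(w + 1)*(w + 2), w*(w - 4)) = w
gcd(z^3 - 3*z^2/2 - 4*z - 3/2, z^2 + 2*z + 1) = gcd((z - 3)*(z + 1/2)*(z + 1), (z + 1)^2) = z + 1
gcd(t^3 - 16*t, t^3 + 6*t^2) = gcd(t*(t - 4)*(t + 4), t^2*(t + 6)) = t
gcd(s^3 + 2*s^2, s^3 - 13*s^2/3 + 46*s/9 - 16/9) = 1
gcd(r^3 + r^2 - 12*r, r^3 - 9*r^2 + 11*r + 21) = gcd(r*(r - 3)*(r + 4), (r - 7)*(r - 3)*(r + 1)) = r - 3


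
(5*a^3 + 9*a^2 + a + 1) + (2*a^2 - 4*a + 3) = 5*a^3 + 11*a^2 - 3*a + 4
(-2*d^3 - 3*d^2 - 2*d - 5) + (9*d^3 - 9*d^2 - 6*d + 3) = 7*d^3 - 12*d^2 - 8*d - 2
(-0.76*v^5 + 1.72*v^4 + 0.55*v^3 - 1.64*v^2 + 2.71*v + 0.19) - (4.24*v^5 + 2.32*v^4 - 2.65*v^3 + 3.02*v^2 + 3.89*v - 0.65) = -5.0*v^5 - 0.6*v^4 + 3.2*v^3 - 4.66*v^2 - 1.18*v + 0.84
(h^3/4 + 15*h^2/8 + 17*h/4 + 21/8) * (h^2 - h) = h^5/4 + 13*h^4/8 + 19*h^3/8 - 13*h^2/8 - 21*h/8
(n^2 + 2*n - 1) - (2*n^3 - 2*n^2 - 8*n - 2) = -2*n^3 + 3*n^2 + 10*n + 1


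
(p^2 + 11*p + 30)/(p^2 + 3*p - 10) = (p + 6)/(p - 2)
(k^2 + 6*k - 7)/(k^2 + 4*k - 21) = (k - 1)/(k - 3)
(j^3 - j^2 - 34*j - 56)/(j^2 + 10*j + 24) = (j^2 - 5*j - 14)/(j + 6)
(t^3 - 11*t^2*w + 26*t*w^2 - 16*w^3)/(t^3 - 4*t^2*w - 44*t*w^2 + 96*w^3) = (t - w)/(t + 6*w)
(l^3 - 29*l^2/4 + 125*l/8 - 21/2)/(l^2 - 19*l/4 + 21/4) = (l^2 - 11*l/2 + 6)/(l - 3)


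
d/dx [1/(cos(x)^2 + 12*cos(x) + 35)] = 2*(cos(x) + 6)*sin(x)/(cos(x)^2 + 12*cos(x) + 35)^2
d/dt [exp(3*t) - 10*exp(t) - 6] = (3*exp(2*t) - 10)*exp(t)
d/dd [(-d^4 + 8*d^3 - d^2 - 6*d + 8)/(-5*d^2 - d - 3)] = (10*d^5 - 37*d^4 - 4*d^3 - 101*d^2 + 86*d + 26)/(25*d^4 + 10*d^3 + 31*d^2 + 6*d + 9)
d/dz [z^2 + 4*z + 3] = 2*z + 4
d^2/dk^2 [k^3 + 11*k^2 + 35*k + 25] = 6*k + 22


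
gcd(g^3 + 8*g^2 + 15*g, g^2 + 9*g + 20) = g + 5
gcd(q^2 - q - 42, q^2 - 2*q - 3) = 1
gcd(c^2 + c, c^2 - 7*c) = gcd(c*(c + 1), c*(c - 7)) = c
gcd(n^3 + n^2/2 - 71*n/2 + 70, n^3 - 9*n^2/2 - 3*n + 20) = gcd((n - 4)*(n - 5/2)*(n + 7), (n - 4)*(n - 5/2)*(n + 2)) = n^2 - 13*n/2 + 10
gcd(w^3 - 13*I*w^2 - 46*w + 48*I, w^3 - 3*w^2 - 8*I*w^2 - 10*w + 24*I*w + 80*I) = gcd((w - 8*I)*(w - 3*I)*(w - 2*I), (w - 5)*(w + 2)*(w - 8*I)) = w - 8*I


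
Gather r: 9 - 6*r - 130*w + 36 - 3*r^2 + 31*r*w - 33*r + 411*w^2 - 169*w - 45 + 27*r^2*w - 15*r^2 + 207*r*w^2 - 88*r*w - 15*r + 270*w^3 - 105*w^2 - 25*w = r^2*(27*w - 18) + r*(207*w^2 - 57*w - 54) + 270*w^3 + 306*w^2 - 324*w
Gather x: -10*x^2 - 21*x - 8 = -10*x^2 - 21*x - 8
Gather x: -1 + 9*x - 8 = 9*x - 9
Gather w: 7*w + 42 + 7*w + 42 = 14*w + 84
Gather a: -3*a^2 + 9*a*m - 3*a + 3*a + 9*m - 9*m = -3*a^2 + 9*a*m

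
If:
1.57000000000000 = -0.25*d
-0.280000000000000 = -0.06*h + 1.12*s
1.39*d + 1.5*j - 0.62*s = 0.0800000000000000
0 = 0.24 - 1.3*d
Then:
No Solution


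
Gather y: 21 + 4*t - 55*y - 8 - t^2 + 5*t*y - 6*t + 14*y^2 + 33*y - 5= -t^2 - 2*t + 14*y^2 + y*(5*t - 22) + 8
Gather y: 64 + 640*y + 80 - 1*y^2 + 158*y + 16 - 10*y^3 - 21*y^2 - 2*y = -10*y^3 - 22*y^2 + 796*y + 160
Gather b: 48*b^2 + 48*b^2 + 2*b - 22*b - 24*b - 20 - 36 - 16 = 96*b^2 - 44*b - 72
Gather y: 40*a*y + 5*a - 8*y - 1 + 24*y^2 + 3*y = 5*a + 24*y^2 + y*(40*a - 5) - 1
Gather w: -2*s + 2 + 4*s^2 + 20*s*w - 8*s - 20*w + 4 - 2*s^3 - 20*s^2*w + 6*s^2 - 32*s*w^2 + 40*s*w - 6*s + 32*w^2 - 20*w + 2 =-2*s^3 + 10*s^2 - 16*s + w^2*(32 - 32*s) + w*(-20*s^2 + 60*s - 40) + 8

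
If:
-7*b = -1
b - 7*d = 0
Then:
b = 1/7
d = 1/49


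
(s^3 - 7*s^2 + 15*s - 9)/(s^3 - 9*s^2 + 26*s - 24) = (s^2 - 4*s + 3)/(s^2 - 6*s + 8)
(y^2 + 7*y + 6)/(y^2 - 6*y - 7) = (y + 6)/(y - 7)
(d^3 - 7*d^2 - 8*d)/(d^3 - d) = (d - 8)/(d - 1)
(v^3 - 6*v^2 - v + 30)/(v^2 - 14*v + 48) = (v^3 - 6*v^2 - v + 30)/(v^2 - 14*v + 48)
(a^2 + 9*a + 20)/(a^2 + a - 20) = (a + 4)/(a - 4)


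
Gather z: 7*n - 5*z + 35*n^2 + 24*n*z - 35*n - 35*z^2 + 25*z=35*n^2 - 28*n - 35*z^2 + z*(24*n + 20)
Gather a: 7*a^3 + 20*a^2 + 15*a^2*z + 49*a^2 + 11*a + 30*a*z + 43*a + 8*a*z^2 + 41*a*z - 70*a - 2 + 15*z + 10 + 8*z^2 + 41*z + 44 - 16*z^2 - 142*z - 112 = 7*a^3 + a^2*(15*z + 69) + a*(8*z^2 + 71*z - 16) - 8*z^2 - 86*z - 60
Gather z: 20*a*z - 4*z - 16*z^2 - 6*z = -16*z^2 + z*(20*a - 10)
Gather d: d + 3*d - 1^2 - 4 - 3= 4*d - 8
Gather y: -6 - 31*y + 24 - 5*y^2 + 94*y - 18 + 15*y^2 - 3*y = 10*y^2 + 60*y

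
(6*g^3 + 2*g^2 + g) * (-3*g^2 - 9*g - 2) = -18*g^5 - 60*g^4 - 33*g^3 - 13*g^2 - 2*g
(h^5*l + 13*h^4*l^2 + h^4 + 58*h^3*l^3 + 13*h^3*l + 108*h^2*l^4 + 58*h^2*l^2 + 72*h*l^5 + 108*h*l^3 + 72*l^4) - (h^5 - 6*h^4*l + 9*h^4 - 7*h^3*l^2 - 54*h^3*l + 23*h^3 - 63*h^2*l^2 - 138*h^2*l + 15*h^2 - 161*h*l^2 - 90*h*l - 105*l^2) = h^5*l - h^5 + 13*h^4*l^2 + 6*h^4*l - 8*h^4 + 58*h^3*l^3 + 7*h^3*l^2 + 67*h^3*l - 23*h^3 + 108*h^2*l^4 + 121*h^2*l^2 + 138*h^2*l - 15*h^2 + 72*h*l^5 + 108*h*l^3 + 161*h*l^2 + 90*h*l + 72*l^4 + 105*l^2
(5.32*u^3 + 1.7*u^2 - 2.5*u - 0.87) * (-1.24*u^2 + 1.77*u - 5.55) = -6.5968*u^5 + 7.3084*u^4 - 23.417*u^3 - 12.7812*u^2 + 12.3351*u + 4.8285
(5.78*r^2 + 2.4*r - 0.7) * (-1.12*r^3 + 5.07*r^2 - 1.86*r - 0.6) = -6.4736*r^5 + 26.6166*r^4 + 2.2012*r^3 - 11.481*r^2 - 0.138*r + 0.42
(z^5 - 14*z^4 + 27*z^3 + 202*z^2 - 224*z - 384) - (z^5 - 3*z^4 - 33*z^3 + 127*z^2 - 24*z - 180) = -11*z^4 + 60*z^3 + 75*z^2 - 200*z - 204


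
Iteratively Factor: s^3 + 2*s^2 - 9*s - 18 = (s + 3)*(s^2 - s - 6) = (s + 2)*(s + 3)*(s - 3)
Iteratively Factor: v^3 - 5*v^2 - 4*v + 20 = (v + 2)*(v^2 - 7*v + 10) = (v - 5)*(v + 2)*(v - 2)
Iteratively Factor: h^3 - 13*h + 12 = (h + 4)*(h^2 - 4*h + 3) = (h - 1)*(h + 4)*(h - 3)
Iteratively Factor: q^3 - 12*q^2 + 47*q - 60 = (q - 4)*(q^2 - 8*q + 15) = (q - 4)*(q - 3)*(q - 5)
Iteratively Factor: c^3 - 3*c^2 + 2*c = (c - 2)*(c^2 - c) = (c - 2)*(c - 1)*(c)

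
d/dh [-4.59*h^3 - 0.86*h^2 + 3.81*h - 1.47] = -13.77*h^2 - 1.72*h + 3.81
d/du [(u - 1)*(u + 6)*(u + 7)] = 3*u^2 + 24*u + 29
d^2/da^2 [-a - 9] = 0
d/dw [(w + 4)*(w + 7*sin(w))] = w + (w + 4)*(7*cos(w) + 1) + 7*sin(w)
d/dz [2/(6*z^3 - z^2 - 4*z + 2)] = 4*(-9*z^2 + z + 2)/(6*z^3 - z^2 - 4*z + 2)^2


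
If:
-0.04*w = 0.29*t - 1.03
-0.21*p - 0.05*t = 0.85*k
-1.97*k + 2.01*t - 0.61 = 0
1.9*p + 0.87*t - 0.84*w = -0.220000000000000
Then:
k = -14.81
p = 63.33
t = -14.21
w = 128.78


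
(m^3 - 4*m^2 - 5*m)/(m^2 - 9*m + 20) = m*(m + 1)/(m - 4)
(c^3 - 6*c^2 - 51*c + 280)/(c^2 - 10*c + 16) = (c^2 + 2*c - 35)/(c - 2)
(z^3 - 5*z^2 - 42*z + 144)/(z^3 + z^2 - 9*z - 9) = (z^2 - 2*z - 48)/(z^2 + 4*z + 3)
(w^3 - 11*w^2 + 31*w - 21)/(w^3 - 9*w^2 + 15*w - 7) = (w - 3)/(w - 1)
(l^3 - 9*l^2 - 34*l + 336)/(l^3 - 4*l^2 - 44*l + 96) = (l - 7)/(l - 2)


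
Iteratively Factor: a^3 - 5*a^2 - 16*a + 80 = (a - 4)*(a^2 - a - 20) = (a - 5)*(a - 4)*(a + 4)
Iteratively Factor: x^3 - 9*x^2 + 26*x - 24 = (x - 2)*(x^2 - 7*x + 12) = (x - 4)*(x - 2)*(x - 3)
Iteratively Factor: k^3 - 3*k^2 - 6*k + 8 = (k - 1)*(k^2 - 2*k - 8) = (k - 1)*(k + 2)*(k - 4)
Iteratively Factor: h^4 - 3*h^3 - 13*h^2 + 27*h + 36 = (h - 3)*(h^3 - 13*h - 12) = (h - 4)*(h - 3)*(h^2 + 4*h + 3) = (h - 4)*(h - 3)*(h + 3)*(h + 1)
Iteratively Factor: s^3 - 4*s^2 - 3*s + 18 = (s + 2)*(s^2 - 6*s + 9) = (s - 3)*(s + 2)*(s - 3)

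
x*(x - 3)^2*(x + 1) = x^4 - 5*x^3 + 3*x^2 + 9*x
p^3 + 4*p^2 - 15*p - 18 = (p - 3)*(p + 1)*(p + 6)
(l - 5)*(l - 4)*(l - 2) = l^3 - 11*l^2 + 38*l - 40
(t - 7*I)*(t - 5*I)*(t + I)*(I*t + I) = I*t^4 + 11*t^3 + I*t^3 + 11*t^2 - 23*I*t^2 + 35*t - 23*I*t + 35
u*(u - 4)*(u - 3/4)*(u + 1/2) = u^4 - 17*u^3/4 + 5*u^2/8 + 3*u/2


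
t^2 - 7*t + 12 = (t - 4)*(t - 3)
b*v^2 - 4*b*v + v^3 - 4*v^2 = v*(b + v)*(v - 4)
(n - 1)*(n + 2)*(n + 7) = n^3 + 8*n^2 + 5*n - 14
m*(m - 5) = m^2 - 5*m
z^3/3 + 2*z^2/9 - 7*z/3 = z*(z/3 + 1)*(z - 7/3)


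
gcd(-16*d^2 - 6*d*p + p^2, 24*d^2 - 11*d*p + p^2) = -8*d + p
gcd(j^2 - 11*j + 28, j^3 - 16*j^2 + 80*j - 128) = j - 4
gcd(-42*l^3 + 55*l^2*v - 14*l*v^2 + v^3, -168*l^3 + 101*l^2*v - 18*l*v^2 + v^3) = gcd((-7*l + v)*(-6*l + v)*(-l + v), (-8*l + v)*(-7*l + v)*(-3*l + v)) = -7*l + v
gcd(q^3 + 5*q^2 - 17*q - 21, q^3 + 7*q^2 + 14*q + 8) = q + 1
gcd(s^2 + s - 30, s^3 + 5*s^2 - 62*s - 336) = s + 6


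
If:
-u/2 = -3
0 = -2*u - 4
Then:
No Solution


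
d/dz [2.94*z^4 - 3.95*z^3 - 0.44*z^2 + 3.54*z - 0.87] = 11.76*z^3 - 11.85*z^2 - 0.88*z + 3.54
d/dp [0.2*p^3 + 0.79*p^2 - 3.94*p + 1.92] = 0.6*p^2 + 1.58*p - 3.94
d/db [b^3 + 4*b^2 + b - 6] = 3*b^2 + 8*b + 1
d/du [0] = 0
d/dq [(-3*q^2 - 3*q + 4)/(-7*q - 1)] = (21*q^2 + 6*q + 31)/(49*q^2 + 14*q + 1)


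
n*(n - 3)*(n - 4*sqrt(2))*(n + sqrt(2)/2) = n^4 - 7*sqrt(2)*n^3/2 - 3*n^3 - 4*n^2 + 21*sqrt(2)*n^2/2 + 12*n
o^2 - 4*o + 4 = (o - 2)^2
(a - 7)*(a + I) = a^2 - 7*a + I*a - 7*I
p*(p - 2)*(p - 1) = p^3 - 3*p^2 + 2*p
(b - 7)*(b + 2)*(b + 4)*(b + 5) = b^4 + 4*b^3 - 39*b^2 - 226*b - 280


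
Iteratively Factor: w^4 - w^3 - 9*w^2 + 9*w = (w + 3)*(w^3 - 4*w^2 + 3*w) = (w - 3)*(w + 3)*(w^2 - w) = w*(w - 3)*(w + 3)*(w - 1)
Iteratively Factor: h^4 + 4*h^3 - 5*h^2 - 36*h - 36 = (h + 3)*(h^3 + h^2 - 8*h - 12) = (h + 2)*(h + 3)*(h^2 - h - 6) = (h + 2)^2*(h + 3)*(h - 3)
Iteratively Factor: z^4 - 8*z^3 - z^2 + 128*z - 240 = (z + 4)*(z^3 - 12*z^2 + 47*z - 60) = (z - 5)*(z + 4)*(z^2 - 7*z + 12) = (z - 5)*(z - 4)*(z + 4)*(z - 3)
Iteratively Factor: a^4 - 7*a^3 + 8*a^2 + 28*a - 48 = (a - 2)*(a^3 - 5*a^2 - 2*a + 24) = (a - 4)*(a - 2)*(a^2 - a - 6) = (a - 4)*(a - 3)*(a - 2)*(a + 2)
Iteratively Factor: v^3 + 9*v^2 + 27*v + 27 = (v + 3)*(v^2 + 6*v + 9) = (v + 3)^2*(v + 3)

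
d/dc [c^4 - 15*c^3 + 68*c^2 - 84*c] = 4*c^3 - 45*c^2 + 136*c - 84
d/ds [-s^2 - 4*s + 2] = -2*s - 4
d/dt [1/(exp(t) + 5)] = -exp(t)/(exp(t) + 5)^2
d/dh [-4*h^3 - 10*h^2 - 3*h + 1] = -12*h^2 - 20*h - 3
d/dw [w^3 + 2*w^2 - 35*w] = 3*w^2 + 4*w - 35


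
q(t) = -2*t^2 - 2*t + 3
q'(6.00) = -26.00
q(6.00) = -81.00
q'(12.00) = -50.00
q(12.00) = -309.00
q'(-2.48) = 7.92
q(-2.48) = -4.34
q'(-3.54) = 12.16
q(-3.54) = -14.98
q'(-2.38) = 7.52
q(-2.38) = -3.57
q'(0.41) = -3.64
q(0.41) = 1.84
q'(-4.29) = 15.16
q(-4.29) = -25.23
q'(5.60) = -24.40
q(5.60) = -70.92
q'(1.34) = -7.36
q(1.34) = -3.27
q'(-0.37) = -0.52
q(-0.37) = 3.47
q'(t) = -4*t - 2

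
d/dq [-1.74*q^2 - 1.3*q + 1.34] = -3.48*q - 1.3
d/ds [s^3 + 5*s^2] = s*(3*s + 10)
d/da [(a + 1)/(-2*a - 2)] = 0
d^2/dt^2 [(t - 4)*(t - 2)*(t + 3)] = 6*t - 6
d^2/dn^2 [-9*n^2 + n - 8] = -18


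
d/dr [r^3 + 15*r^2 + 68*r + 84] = 3*r^2 + 30*r + 68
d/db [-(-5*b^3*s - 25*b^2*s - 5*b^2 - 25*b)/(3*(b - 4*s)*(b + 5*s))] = 5*(-b*(b - 4*s)*(b^2*s + 5*b*s + b + 5) - b*(b + 5*s)*(b^2*s + 5*b*s + b + 5) + (b - 4*s)*(b + 5*s)*(3*b^2*s + 10*b*s + 2*b + 5))/(3*(b - 4*s)^2*(b + 5*s)^2)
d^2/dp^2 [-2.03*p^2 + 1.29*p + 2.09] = -4.06000000000000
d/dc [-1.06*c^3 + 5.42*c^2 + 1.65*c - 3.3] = -3.18*c^2 + 10.84*c + 1.65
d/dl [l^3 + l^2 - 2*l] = 3*l^2 + 2*l - 2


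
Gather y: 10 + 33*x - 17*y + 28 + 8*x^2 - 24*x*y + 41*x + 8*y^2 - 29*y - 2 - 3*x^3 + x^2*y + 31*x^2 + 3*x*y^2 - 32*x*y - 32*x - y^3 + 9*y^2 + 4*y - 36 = -3*x^3 + 39*x^2 + 42*x - y^3 + y^2*(3*x + 17) + y*(x^2 - 56*x - 42)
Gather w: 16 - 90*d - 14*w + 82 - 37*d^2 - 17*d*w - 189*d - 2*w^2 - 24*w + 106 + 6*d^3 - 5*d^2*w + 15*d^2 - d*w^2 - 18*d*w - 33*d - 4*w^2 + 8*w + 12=6*d^3 - 22*d^2 - 312*d + w^2*(-d - 6) + w*(-5*d^2 - 35*d - 30) + 216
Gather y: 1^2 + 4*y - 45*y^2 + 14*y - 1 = -45*y^2 + 18*y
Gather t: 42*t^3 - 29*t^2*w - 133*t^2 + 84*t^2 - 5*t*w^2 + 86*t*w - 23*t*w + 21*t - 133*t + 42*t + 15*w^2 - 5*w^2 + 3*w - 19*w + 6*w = 42*t^3 + t^2*(-29*w - 49) + t*(-5*w^2 + 63*w - 70) + 10*w^2 - 10*w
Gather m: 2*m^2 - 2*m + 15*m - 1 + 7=2*m^2 + 13*m + 6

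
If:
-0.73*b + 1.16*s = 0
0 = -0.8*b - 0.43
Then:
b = -0.54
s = -0.34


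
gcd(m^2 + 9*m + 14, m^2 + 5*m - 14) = m + 7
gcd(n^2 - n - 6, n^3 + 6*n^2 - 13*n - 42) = n^2 - n - 6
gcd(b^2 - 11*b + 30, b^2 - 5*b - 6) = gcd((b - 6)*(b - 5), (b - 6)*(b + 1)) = b - 6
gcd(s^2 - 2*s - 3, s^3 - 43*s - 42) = s + 1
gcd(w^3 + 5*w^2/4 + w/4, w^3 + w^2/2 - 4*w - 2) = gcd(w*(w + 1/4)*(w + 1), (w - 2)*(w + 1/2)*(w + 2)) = 1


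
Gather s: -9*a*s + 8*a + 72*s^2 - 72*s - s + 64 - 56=8*a + 72*s^2 + s*(-9*a - 73) + 8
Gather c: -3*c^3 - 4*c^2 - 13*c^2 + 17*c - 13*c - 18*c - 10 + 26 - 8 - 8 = -3*c^3 - 17*c^2 - 14*c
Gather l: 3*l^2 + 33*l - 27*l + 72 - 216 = 3*l^2 + 6*l - 144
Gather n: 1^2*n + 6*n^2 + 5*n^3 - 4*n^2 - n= 5*n^3 + 2*n^2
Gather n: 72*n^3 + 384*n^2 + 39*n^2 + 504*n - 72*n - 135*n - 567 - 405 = 72*n^3 + 423*n^2 + 297*n - 972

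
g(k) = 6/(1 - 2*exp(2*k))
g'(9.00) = 0.00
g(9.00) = 0.00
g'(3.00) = 0.01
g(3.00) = -0.00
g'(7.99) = 0.00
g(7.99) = -0.00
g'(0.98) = 0.98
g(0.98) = -0.45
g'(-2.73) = 0.10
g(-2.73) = 6.05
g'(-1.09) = 4.53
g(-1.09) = 7.75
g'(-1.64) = 1.06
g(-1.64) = 6.49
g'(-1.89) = 0.60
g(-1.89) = 6.29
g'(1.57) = 0.27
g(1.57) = -0.13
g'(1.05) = 0.83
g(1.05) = -0.39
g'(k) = 24*exp(2*k)/(1 - 2*exp(2*k))^2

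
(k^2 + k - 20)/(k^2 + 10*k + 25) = (k - 4)/(k + 5)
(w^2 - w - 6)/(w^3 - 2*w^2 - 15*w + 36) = (w + 2)/(w^2 + w - 12)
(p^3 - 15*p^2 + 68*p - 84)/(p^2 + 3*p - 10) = (p^2 - 13*p + 42)/(p + 5)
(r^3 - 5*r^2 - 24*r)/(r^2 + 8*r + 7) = r*(r^2 - 5*r - 24)/(r^2 + 8*r + 7)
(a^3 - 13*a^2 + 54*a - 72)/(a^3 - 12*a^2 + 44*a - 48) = (a - 3)/(a - 2)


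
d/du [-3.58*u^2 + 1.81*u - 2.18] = 1.81 - 7.16*u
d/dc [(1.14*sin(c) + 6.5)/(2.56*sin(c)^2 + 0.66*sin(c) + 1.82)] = (-33.28*sin(c) + 1.4592*cos(2*c) - 3.6744)*cos(c)/(2.56*sin(c)^2 + 0.66*sin(c) + 1.82)^2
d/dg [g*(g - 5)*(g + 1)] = 3*g^2 - 8*g - 5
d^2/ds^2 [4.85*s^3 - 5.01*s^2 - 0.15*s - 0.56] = 29.1*s - 10.02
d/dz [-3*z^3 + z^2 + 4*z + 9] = -9*z^2 + 2*z + 4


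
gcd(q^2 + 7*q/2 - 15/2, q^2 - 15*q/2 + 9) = q - 3/2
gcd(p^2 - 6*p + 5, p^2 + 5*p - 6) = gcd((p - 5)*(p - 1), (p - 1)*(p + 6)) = p - 1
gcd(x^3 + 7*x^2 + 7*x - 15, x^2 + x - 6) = x + 3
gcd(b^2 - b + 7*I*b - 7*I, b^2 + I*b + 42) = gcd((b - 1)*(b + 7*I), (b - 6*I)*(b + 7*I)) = b + 7*I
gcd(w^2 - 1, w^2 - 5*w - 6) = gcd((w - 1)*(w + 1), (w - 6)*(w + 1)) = w + 1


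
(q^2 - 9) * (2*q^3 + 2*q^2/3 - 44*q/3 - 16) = 2*q^5 + 2*q^4/3 - 98*q^3/3 - 22*q^2 + 132*q + 144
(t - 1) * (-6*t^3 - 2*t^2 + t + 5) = -6*t^4 + 4*t^3 + 3*t^2 + 4*t - 5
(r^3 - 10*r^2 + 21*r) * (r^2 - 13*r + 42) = r^5 - 23*r^4 + 193*r^3 - 693*r^2 + 882*r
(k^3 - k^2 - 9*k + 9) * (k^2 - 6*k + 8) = k^5 - 7*k^4 + 5*k^3 + 55*k^2 - 126*k + 72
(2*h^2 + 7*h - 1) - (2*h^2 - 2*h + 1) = 9*h - 2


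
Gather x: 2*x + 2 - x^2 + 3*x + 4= -x^2 + 5*x + 6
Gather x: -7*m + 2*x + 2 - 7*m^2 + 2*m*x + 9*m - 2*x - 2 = -7*m^2 + 2*m*x + 2*m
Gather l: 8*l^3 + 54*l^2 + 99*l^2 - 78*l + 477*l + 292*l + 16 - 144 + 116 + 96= 8*l^3 + 153*l^2 + 691*l + 84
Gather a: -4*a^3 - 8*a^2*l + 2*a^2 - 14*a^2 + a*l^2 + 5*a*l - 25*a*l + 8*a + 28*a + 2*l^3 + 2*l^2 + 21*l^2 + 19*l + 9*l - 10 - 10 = -4*a^3 + a^2*(-8*l - 12) + a*(l^2 - 20*l + 36) + 2*l^3 + 23*l^2 + 28*l - 20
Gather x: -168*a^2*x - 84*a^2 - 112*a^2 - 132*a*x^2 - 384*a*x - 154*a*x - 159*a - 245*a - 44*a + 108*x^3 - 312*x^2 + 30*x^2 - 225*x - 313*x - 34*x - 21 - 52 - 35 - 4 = -196*a^2 - 448*a + 108*x^3 + x^2*(-132*a - 282) + x*(-168*a^2 - 538*a - 572) - 112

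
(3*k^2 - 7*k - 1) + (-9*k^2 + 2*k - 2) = -6*k^2 - 5*k - 3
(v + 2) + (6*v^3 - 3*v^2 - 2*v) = 6*v^3 - 3*v^2 - v + 2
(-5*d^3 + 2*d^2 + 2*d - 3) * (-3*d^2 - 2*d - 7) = 15*d^5 + 4*d^4 + 25*d^3 - 9*d^2 - 8*d + 21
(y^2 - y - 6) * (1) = y^2 - y - 6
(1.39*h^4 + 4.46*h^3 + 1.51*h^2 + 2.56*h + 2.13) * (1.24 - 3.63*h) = -5.0457*h^5 - 14.4662*h^4 + 0.0491000000000001*h^3 - 7.4204*h^2 - 4.5575*h + 2.6412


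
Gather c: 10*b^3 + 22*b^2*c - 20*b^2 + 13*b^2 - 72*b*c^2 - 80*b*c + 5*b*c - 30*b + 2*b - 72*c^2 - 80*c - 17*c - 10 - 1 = 10*b^3 - 7*b^2 - 28*b + c^2*(-72*b - 72) + c*(22*b^2 - 75*b - 97) - 11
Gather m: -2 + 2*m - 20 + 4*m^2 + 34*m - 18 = 4*m^2 + 36*m - 40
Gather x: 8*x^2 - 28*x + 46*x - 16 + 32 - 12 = 8*x^2 + 18*x + 4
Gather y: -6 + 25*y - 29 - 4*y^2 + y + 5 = -4*y^2 + 26*y - 30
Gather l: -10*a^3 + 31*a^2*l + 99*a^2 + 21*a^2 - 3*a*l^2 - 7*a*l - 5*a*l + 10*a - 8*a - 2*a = -10*a^3 + 120*a^2 - 3*a*l^2 + l*(31*a^2 - 12*a)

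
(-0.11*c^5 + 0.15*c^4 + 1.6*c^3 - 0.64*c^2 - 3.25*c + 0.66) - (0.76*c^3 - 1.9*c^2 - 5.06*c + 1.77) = -0.11*c^5 + 0.15*c^4 + 0.84*c^3 + 1.26*c^2 + 1.81*c - 1.11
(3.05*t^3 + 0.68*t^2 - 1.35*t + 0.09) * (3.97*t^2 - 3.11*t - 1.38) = 12.1085*t^5 - 6.7859*t^4 - 11.6833*t^3 + 3.6174*t^2 + 1.5831*t - 0.1242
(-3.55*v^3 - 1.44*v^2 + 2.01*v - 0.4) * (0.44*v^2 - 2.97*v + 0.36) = -1.562*v^5 + 9.9099*v^4 + 3.8832*v^3 - 6.6641*v^2 + 1.9116*v - 0.144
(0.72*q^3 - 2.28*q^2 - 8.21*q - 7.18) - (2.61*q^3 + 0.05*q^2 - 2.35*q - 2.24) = -1.89*q^3 - 2.33*q^2 - 5.86*q - 4.94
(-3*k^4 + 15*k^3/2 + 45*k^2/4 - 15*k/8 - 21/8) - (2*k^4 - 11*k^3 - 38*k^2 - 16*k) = -5*k^4 + 37*k^3/2 + 197*k^2/4 + 113*k/8 - 21/8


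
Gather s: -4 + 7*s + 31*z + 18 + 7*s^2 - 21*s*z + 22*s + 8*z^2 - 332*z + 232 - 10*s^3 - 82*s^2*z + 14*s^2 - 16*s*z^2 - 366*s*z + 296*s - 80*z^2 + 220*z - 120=-10*s^3 + s^2*(21 - 82*z) + s*(-16*z^2 - 387*z + 325) - 72*z^2 - 81*z + 126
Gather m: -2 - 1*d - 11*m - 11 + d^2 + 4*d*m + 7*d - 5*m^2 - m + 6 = d^2 + 6*d - 5*m^2 + m*(4*d - 12) - 7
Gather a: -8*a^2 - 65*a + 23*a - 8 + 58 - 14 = -8*a^2 - 42*a + 36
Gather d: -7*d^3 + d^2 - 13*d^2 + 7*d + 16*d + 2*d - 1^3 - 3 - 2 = -7*d^3 - 12*d^2 + 25*d - 6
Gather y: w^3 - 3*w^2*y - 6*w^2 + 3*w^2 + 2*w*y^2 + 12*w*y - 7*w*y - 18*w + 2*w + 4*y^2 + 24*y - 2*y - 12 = w^3 - 3*w^2 - 16*w + y^2*(2*w + 4) + y*(-3*w^2 + 5*w + 22) - 12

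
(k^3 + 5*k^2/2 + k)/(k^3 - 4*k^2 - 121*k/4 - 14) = 2*k*(k + 2)/(2*k^2 - 9*k - 56)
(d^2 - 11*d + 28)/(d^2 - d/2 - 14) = 2*(d - 7)/(2*d + 7)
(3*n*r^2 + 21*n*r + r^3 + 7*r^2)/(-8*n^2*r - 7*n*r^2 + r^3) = (3*n*r + 21*n + r^2 + 7*r)/(-8*n^2 - 7*n*r + r^2)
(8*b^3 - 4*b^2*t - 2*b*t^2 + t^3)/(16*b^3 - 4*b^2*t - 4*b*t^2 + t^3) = (-2*b + t)/(-4*b + t)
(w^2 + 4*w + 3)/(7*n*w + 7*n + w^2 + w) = (w + 3)/(7*n + w)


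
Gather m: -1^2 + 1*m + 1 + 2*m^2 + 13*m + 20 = 2*m^2 + 14*m + 20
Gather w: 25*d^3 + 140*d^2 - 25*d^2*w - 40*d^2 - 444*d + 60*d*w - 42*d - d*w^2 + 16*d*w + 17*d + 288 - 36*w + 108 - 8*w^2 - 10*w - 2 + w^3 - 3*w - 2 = 25*d^3 + 100*d^2 - 469*d + w^3 + w^2*(-d - 8) + w*(-25*d^2 + 76*d - 49) + 392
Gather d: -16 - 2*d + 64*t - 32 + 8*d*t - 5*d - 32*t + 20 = d*(8*t - 7) + 32*t - 28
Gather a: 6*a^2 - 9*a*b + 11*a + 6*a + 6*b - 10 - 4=6*a^2 + a*(17 - 9*b) + 6*b - 14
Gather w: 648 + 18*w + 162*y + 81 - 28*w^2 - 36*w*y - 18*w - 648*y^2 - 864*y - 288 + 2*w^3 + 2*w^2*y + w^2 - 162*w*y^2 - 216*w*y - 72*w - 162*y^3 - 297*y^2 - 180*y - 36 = 2*w^3 + w^2*(2*y - 27) + w*(-162*y^2 - 252*y - 72) - 162*y^3 - 945*y^2 - 882*y + 405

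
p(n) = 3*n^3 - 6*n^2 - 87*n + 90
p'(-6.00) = 309.00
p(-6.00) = -252.00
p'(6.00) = 165.00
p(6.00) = 0.00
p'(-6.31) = 347.06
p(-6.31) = -353.65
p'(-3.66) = 77.48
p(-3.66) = 180.96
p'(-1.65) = -42.70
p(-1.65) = 203.74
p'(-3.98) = 103.32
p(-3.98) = 152.08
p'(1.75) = -80.44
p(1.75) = -64.55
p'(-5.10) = 208.29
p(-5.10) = -20.31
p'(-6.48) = 368.67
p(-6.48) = -414.48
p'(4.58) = 46.83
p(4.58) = -146.10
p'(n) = 9*n^2 - 12*n - 87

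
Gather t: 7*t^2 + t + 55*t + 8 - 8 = 7*t^2 + 56*t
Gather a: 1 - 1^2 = 0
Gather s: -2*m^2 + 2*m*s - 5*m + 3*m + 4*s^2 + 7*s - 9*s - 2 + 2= -2*m^2 - 2*m + 4*s^2 + s*(2*m - 2)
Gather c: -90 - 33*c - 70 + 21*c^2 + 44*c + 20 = 21*c^2 + 11*c - 140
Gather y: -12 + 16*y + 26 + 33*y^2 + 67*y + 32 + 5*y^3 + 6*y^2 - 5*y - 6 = 5*y^3 + 39*y^2 + 78*y + 40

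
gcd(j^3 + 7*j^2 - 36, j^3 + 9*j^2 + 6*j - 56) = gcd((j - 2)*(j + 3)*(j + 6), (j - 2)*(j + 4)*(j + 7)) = j - 2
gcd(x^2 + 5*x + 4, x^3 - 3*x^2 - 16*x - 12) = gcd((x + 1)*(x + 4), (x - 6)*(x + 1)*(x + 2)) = x + 1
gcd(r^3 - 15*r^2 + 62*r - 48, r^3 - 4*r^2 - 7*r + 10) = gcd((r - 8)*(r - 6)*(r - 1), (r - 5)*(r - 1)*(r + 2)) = r - 1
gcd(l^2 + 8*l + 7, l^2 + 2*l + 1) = l + 1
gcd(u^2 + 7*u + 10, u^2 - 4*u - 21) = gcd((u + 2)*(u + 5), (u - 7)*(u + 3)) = 1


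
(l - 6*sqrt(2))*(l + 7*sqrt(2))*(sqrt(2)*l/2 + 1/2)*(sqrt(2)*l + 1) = l^4 + 2*sqrt(2)*l^3 - 163*l^2/2 - 167*sqrt(2)*l/2 - 42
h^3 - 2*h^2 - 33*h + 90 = (h - 5)*(h - 3)*(h + 6)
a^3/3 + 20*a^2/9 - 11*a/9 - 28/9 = (a/3 + 1/3)*(a - 4/3)*(a + 7)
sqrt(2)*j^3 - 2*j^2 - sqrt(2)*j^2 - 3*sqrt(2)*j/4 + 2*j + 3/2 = (j - 3/2)*(j - sqrt(2))*(sqrt(2)*j + sqrt(2)/2)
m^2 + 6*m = m*(m + 6)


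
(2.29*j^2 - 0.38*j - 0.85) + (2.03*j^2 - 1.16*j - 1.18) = 4.32*j^2 - 1.54*j - 2.03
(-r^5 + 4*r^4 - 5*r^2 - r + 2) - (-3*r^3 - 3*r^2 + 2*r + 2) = -r^5 + 4*r^4 + 3*r^3 - 2*r^2 - 3*r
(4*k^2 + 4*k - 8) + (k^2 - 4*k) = 5*k^2 - 8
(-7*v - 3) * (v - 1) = -7*v^2 + 4*v + 3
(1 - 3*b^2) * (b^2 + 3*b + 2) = -3*b^4 - 9*b^3 - 5*b^2 + 3*b + 2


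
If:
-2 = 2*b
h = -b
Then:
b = -1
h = 1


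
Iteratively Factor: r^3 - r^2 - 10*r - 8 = (r + 2)*(r^2 - 3*r - 4) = (r - 4)*(r + 2)*(r + 1)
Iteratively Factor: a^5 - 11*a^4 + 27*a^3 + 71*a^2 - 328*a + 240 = (a - 4)*(a^4 - 7*a^3 - a^2 + 67*a - 60) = (a - 4)*(a + 3)*(a^3 - 10*a^2 + 29*a - 20) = (a - 4)^2*(a + 3)*(a^2 - 6*a + 5) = (a - 4)^2*(a - 1)*(a + 3)*(a - 5)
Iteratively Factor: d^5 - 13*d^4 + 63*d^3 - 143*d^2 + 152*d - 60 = (d - 2)*(d^4 - 11*d^3 + 41*d^2 - 61*d + 30) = (d - 5)*(d - 2)*(d^3 - 6*d^2 + 11*d - 6) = (d - 5)*(d - 3)*(d - 2)*(d^2 - 3*d + 2) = (d - 5)*(d - 3)*(d - 2)^2*(d - 1)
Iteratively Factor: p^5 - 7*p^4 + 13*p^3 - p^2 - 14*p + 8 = (p - 1)*(p^4 - 6*p^3 + 7*p^2 + 6*p - 8) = (p - 4)*(p - 1)*(p^3 - 2*p^2 - p + 2) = (p - 4)*(p - 1)*(p + 1)*(p^2 - 3*p + 2) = (p - 4)*(p - 2)*(p - 1)*(p + 1)*(p - 1)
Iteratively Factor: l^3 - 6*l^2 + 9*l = (l)*(l^2 - 6*l + 9) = l*(l - 3)*(l - 3)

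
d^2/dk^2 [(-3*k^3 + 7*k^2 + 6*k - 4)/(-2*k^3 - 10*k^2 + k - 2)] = 2*(-88*k^6 - 54*k^5 - 378*k^4 + 97*k^3 + 1722*k^2 + 228*k - 116)/(8*k^9 + 120*k^8 + 588*k^7 + 904*k^6 - 54*k^5 + 606*k^4 - 97*k^3 + 126*k^2 - 12*k + 8)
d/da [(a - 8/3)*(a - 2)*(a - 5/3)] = 3*a^2 - 38*a/3 + 118/9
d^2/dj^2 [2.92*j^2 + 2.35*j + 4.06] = 5.84000000000000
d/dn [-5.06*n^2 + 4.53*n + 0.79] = 4.53 - 10.12*n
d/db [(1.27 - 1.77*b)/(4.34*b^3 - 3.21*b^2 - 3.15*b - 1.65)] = (15.3636*b^3 - 22.2171*b^2 + 8.1534*b + 6.921)/(18.8356*b^6 - 27.8628*b^5 - 17.0379*b^4 + 5.901*b^3 + 20.5155*b^2 + 10.395*b + 2.7225)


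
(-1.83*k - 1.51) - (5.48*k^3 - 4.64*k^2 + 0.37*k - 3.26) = -5.48*k^3 + 4.64*k^2 - 2.2*k + 1.75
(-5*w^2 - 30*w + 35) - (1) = -5*w^2 - 30*w + 34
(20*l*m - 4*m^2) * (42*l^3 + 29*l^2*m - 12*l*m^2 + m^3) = 840*l^4*m + 412*l^3*m^2 - 356*l^2*m^3 + 68*l*m^4 - 4*m^5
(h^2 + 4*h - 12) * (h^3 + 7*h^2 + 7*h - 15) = h^5 + 11*h^4 + 23*h^3 - 71*h^2 - 144*h + 180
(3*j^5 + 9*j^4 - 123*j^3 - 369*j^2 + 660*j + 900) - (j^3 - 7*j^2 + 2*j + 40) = 3*j^5 + 9*j^4 - 124*j^3 - 362*j^2 + 658*j + 860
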